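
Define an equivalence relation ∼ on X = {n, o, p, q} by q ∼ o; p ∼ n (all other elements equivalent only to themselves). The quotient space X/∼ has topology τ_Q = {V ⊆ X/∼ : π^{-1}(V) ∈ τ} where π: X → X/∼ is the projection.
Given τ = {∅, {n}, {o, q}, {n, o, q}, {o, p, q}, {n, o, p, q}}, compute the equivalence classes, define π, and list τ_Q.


X/∼ = {[n=p], [o=q]}; |τ_Q| = 3.

Equivalence classes: [n=p], [o=q].
Quotient map π: X → X/∼ sends n ↦ [n=p], o ↦ [o=q], p ↦ [n=p], q ↦ [o=q].
For each subset V ⊆ X/∼, compute π^{-1}(V) ⊆ X and check whether π^{-1}(V) ∈ τ. V is open in τ_Q iff π^{-1}(V) ∈ τ.
  V = {}: π^{-1}(V) = ∅ ∈ τ ✓.
  V = {[n=p]}: π^{-1}(V) = {n, p} ∉ τ ✗.
  V = {[o=q]}: π^{-1}(V) = {o, q} ∈ τ ✓.
  V = {[n=p], [o=q]}: π^{-1}(V) = {n, o, p, q} ∈ τ ✓.
Open sets in the quotient: τ_Q = {{}, {[o=q]}, {[n=p], [o=q]}} (3 elements).


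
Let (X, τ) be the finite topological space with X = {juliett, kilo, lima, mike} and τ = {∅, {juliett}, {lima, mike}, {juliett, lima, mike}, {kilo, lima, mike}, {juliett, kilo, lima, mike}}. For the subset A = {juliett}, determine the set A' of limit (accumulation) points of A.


A' = ∅

For each x ∈ X, list the open sets U ∈ τ with x ∈ U, then check whether U ∩ (A ∖ {x}) ≠ ∅ for every such U.
  x = juliett: open {juliett} ∋ x has {juliett} ∩ (A ∖ {juliett}) = ∅, so x is NOT a limit point.
  x = kilo: open {kilo, lima, mike} ∋ x has {kilo, lima, mike} ∩ (A ∖ {kilo}) = ∅, so x is NOT a limit point.
  x = lima: open {lima, mike} ∋ x has {lima, mike} ∩ (A ∖ {lima}) = ∅, so x is NOT a limit point.
  x = mike: open {lima, mike} ∋ x has {lima, mike} ∩ (A ∖ {mike}) = ∅, so x is NOT a limit point.
Collecting: A' = ∅.


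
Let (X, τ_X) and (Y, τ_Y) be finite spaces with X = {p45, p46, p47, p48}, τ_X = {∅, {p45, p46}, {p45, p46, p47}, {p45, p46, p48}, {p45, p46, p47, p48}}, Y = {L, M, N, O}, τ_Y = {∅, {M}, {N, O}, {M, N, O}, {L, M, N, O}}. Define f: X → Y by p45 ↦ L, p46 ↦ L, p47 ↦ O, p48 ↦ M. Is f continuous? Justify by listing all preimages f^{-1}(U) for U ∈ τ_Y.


f is NOT continuous.

Compute f^{-1}(U) for each U ∈ τ_Y:
  U = ∅: f^{-1}(U) = ∅ ∈ τ_X ✓.
  U = {M}: f^{-1}(U) = {p48} ∉ τ_X ✗.
  U = {N, O}: f^{-1}(U) = {p47} ∉ τ_X ✗.
  U = {M, N, O}: f^{-1}(U) = {p47, p48} ∉ τ_X ✗.
  U = {L, M, N, O}: f^{-1}(U) = {p45, p46, p47, p48} ∈ τ_X ✓.
Found U = {M} with f^{-1}(U) = {p48} not in τ_X. Therefore f is NOT continuous.


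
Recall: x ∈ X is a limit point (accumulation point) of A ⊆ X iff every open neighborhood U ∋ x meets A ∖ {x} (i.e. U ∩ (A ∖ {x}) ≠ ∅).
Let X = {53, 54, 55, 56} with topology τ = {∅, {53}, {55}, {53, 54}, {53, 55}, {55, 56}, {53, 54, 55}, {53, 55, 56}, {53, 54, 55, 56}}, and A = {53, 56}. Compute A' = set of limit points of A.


A' = {54}

For each x ∈ X, list the open sets U ∈ τ with x ∈ U, then check whether U ∩ (A ∖ {x}) ≠ ∅ for every such U.
  x = 53: open {53} ∋ x has {53} ∩ (A ∖ {53}) = ∅, so x is NOT a limit point.
  x = 54: opens ∋ x are {53, 54}, {53, 54, 55}, {53, 54, 55, 56}; each meets A ∖ {54}, so x IS a limit point.
  x = 55: open {55} ∋ x has {55} ∩ (A ∖ {55}) = ∅, so x is NOT a limit point.
  x = 56: open {55, 56} ∋ x has {55, 56} ∩ (A ∖ {56}) = ∅, so x is NOT a limit point.
Collecting: A' = {54}.


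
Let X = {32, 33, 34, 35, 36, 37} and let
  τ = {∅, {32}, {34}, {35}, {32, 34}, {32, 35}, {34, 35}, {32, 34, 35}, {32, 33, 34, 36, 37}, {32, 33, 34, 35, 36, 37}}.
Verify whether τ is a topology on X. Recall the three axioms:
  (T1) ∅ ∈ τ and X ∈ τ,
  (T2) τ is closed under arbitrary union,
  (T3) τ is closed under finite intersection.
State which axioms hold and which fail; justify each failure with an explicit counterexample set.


τ IS a topology on X.

Axiom (T1): ∅ ∈ τ? Yes; X ∈ τ? Yes.
Axiom (T2/T3): check pairwise unions and intersections of members of τ.
All pairwise intersections and unions checked — each lies in τ. Therefore τ satisfies (T1), (T2), (T3): it IS a topology on X.


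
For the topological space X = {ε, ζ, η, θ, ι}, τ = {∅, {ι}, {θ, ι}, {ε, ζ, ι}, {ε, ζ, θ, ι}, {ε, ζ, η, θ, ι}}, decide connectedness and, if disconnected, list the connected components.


(X, τ) is connected.

Find clopen sets (U ∈ τ with X ∖ U ∈ τ):
  U = ∅, X ∖ U = {ε, ζ, η, θ, ι} — both open, so U is clopen.
  U = {ε, ζ, η, θ, ι}, X ∖ U = ∅ — both open, so U is clopen.
Only trivial clopens (∅ and X) exist, so (X, τ) is connected.
Compute connected components by grouping points that agree on all clopens:
  component: {ε, ζ, η, θ, ι}


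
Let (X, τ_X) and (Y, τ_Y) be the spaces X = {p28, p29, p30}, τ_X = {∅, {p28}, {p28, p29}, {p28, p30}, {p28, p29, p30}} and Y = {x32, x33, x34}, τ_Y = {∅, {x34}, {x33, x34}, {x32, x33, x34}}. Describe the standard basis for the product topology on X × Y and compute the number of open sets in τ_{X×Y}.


Basis B = {∅ × ∅, {p28} × {x34}, {p28} × {x33, x34}, {p28, p29} × {x34}, {p28, p30} × {x34}, {p28} × {x32, x33, x34}, {p28, p29, p30} × {x34}, {p28, p29} × {x33, x34}, {p28, p30} × {x33, x34}, {p28, p29} × {x32, x33, x34}, {p28, p30} × {x32, x33, x34}, {p28, p29, p30} × {x33, x34}, {p28, p29, p30} × {x32, x33, x34}}; |τ_{X×Y}| = 30.

Enumerate products U × V with U ∈ τ_X, V ∈ τ_Y (deduplicated):
  ∅ × ∅ = {} (∅)
  {p28} × {x34} = {(p28,x34)}
  {p28} × {x33, x34} = {(p28,x33), (p28,x34)}
  {p28, p29} × {x34} = {(p28,x34), (p29,x34)}
  {p28, p30} × {x34} = {(p28,x34), (p30,x34)}
  {p28} × {x32, x33, x34} = {(p28,x32), (p28,x33), (p28,x34)}
  {p28, p29, p30} × {x34} = {(p28,x34), (p29,x34), (p30,x34)}
  {p28, p29} × {x33, x34} = {(p28,x33), (p28,x34), (p29,x33), (p29,x34)}
  {p28, p30} × {x33, x34} = {(p28,x33), (p28,x34), (p30,x33), (p30,x34)}
  {p28, p29} × {x32, x33, x34} = {(p28,x32), (p28,x33), (p28,x34), (p29,x32), (p29,x33), (p29,x34)}
  {p28, p30} × {x32, x33, x34} = {(p28,x32), (p28,x33), (p28,x34), (p30,x32), (p30,x33), (p30,x34)}
  {p28, p29, p30} × {x33, x34} = {(p28,x33), (p28,x34), (p29,x33), (p29,x34), (p30,x33), (p30,x34)}
  {p28, p29, p30} × {x32, x33, x34} = {(p28,x32), (p28,x33), (p28,x34), (p29,x32), (p29,x33), (p29,x34), (p30,x32), (p30,x33), (p30,x34)}
These 13 distinct sets form the basis B.
Close under arbitrary unions to get τ_{X×Y}; counting gives |τ_{X×Y}| = 30.


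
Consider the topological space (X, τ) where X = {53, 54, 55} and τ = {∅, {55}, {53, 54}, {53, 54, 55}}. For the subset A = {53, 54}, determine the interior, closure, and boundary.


int(A) = {53, 54}, cl(A) = {53, 54}, ∂A = ∅.

Closed sets in (X, τ) are complements of opens:
  closed(X, τ) = {∅, {55}, {53, 54}, {53, 54, 55}}.
int(A) = ⋃ {U ∈ τ : U ⊆ A}. Opens contained in A: ∅, {53, 54}.
Taking the union of these: int(A) = {53, 54}.
cl(A) = ⋂ {C closed : A ⊆ C}. Closed sets containing A: {53, 54}, {53, 54, 55}.
Intersecting these: cl(A) = {53, 54}.
∂A = cl(A) ∖ int(A) = {53, 54} ∖ {53, 54} = ∅.


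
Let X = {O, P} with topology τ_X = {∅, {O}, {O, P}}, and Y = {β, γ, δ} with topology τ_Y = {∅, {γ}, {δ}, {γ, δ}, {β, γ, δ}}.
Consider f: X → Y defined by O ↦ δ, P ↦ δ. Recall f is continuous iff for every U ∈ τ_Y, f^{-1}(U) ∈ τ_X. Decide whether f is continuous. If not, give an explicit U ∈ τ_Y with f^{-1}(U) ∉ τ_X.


f IS continuous.

Compute f^{-1}(U) for each U ∈ τ_Y:
  U = ∅: f^{-1}(U) = ∅ ∈ τ_X ✓.
  U = {γ}: f^{-1}(U) = ∅ ∈ τ_X ✓.
  U = {δ}: f^{-1}(U) = {O, P} ∈ τ_X ✓.
  U = {γ, δ}: f^{-1}(U) = {O, P} ∈ τ_X ✓.
  U = {β, γ, δ}: f^{-1}(U) = {O, P} ∈ τ_X ✓.
Every preimage lies in τ_X, so f IS continuous.


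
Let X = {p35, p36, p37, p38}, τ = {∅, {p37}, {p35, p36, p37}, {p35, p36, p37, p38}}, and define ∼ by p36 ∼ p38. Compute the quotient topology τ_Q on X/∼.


X/∼ = {[p35], [p36=p38], [p37]}; |τ_Q| = 3.

Equivalence classes: [p35], [p36=p38], [p37].
Quotient map π: X → X/∼ sends p35 ↦ [p35], p36 ↦ [p36=p38], p37 ↦ [p37], p38 ↦ [p36=p38].
For each subset V ⊆ X/∼, compute π^{-1}(V) ⊆ X and check whether π^{-1}(V) ∈ τ. V is open in τ_Q iff π^{-1}(V) ∈ τ.
  V = {}: π^{-1}(V) = ∅ ∈ τ ✓.
  V = {[p35]}: π^{-1}(V) = {p35} ∉ τ ✗.
  V = {[p36=p38]}: π^{-1}(V) = {p36, p38} ∉ τ ✗.
  V = {[p35], [p36=p38]}: π^{-1}(V) = {p35, p36, p38} ∉ τ ✗.
  V = {[p37]}: π^{-1}(V) = {p37} ∈ τ ✓.
  V = {[p35], [p37]}: π^{-1}(V) = {p35, p37} ∉ τ ✗.
  V = {[p36=p38], [p37]}: π^{-1}(V) = {p36, p37, p38} ∉ τ ✗.
  V = {[p35], [p36=p38], [p37]}: π^{-1}(V) = {p35, p36, p37, p38} ∈ τ ✓.
Open sets in the quotient: τ_Q = {{}, {[p37]}, {[p35], [p36=p38], [p37]}} (3 elements).


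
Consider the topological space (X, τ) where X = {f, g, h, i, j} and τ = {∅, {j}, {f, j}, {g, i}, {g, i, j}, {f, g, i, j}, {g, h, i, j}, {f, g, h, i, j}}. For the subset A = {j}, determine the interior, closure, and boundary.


int(A) = {j}, cl(A) = {f, h, j}, ∂A = {f, h}.

Closed sets in (X, τ) are complements of opens:
  closed(X, τ) = {∅, {f}, {h}, {f, h}, {f, h, j}, {g, h, i}, {f, g, h, i}, {f, g, h, i, j}}.
int(A) = ⋃ {U ∈ τ : U ⊆ A}. Opens contained in A: ∅, {j}.
Taking the union of these: int(A) = {j}.
cl(A) = ⋂ {C closed : A ⊆ C}. Closed sets containing A: {f, h, j}, {f, g, h, i, j}.
Intersecting these: cl(A) = {f, h, j}.
∂A = cl(A) ∖ int(A) = {f, h, j} ∖ {j} = {f, h}.


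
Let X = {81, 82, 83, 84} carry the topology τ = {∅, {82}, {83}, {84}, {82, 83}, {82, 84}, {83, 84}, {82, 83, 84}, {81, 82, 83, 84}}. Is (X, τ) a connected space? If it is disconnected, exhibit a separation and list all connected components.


(X, τ) is connected.

Find clopen sets (U ∈ τ with X ∖ U ∈ τ):
  U = ∅, X ∖ U = {81, 82, 83, 84} — both open, so U is clopen.
  U = {81, 82, 83, 84}, X ∖ U = ∅ — both open, so U is clopen.
Only trivial clopens (∅ and X) exist, so (X, τ) is connected.
Compute connected components by grouping points that agree on all clopens:
  component: {81, 82, 83, 84}


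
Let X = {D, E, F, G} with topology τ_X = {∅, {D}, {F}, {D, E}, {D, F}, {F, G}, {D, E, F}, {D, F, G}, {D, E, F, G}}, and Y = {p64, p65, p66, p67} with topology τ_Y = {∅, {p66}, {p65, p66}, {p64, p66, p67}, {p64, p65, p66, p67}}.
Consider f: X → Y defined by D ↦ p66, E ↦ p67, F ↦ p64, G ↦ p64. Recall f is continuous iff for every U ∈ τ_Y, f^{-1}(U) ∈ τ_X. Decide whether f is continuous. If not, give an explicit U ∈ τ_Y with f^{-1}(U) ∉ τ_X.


f IS continuous.

Compute f^{-1}(U) for each U ∈ τ_Y:
  U = ∅: f^{-1}(U) = ∅ ∈ τ_X ✓.
  U = {p66}: f^{-1}(U) = {D} ∈ τ_X ✓.
  U = {p65, p66}: f^{-1}(U) = {D} ∈ τ_X ✓.
  U = {p64, p66, p67}: f^{-1}(U) = {D, E, F, G} ∈ τ_X ✓.
  U = {p64, p65, p66, p67}: f^{-1}(U) = {D, E, F, G} ∈ τ_X ✓.
Every preimage lies in τ_X, so f IS continuous.


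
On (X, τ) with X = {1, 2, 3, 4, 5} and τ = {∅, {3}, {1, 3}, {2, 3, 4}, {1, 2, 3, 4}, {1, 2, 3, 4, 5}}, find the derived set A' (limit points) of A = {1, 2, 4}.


A' = {2, 4, 5}

For each x ∈ X, list the open sets U ∈ τ with x ∈ U, then check whether U ∩ (A ∖ {x}) ≠ ∅ for every such U.
  x = 1: open {1, 3} ∋ x has {1, 3} ∩ (A ∖ {1}) = ∅, so x is NOT a limit point.
  x = 2: opens ∋ x are {2, 3, 4}, {1, 2, 3, 4}, {1, 2, 3, 4, 5}; each meets A ∖ {2}, so x IS a limit point.
  x = 3: open {3} ∋ x has {3} ∩ (A ∖ {3}) = ∅, so x is NOT a limit point.
  x = 4: opens ∋ x are {2, 3, 4}, {1, 2, 3, 4}, {1, 2, 3, 4, 5}; each meets A ∖ {4}, so x IS a limit point.
  x = 5: opens ∋ x are {1, 2, 3, 4, 5}; each meets A ∖ {5}, so x IS a limit point.
Collecting: A' = {2, 4, 5}.


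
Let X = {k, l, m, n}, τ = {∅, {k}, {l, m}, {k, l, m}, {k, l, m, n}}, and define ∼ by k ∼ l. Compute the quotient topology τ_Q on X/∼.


X/∼ = {[k=l], [m], [n]}; |τ_Q| = 3.

Equivalence classes: [k=l], [m], [n].
Quotient map π: X → X/∼ sends k ↦ [k=l], l ↦ [k=l], m ↦ [m], n ↦ [n].
For each subset V ⊆ X/∼, compute π^{-1}(V) ⊆ X and check whether π^{-1}(V) ∈ τ. V is open in τ_Q iff π^{-1}(V) ∈ τ.
  V = {}: π^{-1}(V) = ∅ ∈ τ ✓.
  V = {[k=l]}: π^{-1}(V) = {k, l} ∉ τ ✗.
  V = {[m]}: π^{-1}(V) = {m} ∉ τ ✗.
  V = {[k=l], [m]}: π^{-1}(V) = {k, l, m} ∈ τ ✓.
  V = {[n]}: π^{-1}(V) = {n} ∉ τ ✗.
  V = {[k=l], [n]}: π^{-1}(V) = {k, l, n} ∉ τ ✗.
  V = {[m], [n]}: π^{-1}(V) = {m, n} ∉ τ ✗.
  V = {[k=l], [m], [n]}: π^{-1}(V) = {k, l, m, n} ∈ τ ✓.
Open sets in the quotient: τ_Q = {{}, {[k=l], [m]}, {[k=l], [m], [n]}} (3 elements).


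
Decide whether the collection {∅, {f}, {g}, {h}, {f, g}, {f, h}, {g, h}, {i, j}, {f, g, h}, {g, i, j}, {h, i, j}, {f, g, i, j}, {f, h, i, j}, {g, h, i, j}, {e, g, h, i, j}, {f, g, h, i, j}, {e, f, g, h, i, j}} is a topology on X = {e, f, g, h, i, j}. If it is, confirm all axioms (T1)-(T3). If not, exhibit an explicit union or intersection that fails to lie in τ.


τ is NOT a topology on X.

Axiom (T1): ∅ ∈ τ? Yes; X ∈ τ? Yes.
Axiom (T2/T3): check pairwise unions and intersections of members of τ.
Counterexample for (T2): {f} ∪ {i, j} = {f, i, j} ∉ τ. Therefore τ is NOT a topology.


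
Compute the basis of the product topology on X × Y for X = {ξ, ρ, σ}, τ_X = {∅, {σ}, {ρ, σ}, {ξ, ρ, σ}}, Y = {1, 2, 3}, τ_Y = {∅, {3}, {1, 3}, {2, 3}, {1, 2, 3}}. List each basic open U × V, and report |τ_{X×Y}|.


Basis B = {∅ × ∅, {σ} × {3}, {ρ, σ} × {3}, {σ} × {1, 3}, {σ} × {2, 3}, {ξ, ρ, σ} × {3}, {σ} × {1, 2, 3}, {ρ, σ} × {1, 3}, {ρ, σ} × {2, 3}, {ξ, ρ, σ} × {1, 3}, {ξ, ρ, σ} × {2, 3}, {ρ, σ} × {1, 2, 3}, {ξ, ρ, σ} × {1, 2, 3}}; |τ_{X×Y}| = 30.

Enumerate products U × V with U ∈ τ_X, V ∈ τ_Y (deduplicated):
  ∅ × ∅ = {} (∅)
  {σ} × {3} = {(σ,3)}
  {ρ, σ} × {3} = {(ρ,3), (σ,3)}
  {σ} × {1, 3} = {(σ,1), (σ,3)}
  {σ} × {2, 3} = {(σ,2), (σ,3)}
  {ξ, ρ, σ} × {3} = {(ξ,3), (ρ,3), (σ,3)}
  {σ} × {1, 2, 3} = {(σ,1), (σ,2), (σ,3)}
  {ρ, σ} × {1, 3} = {(ρ,1), (ρ,3), (σ,1), (σ,3)}
  {ρ, σ} × {2, 3} = {(ρ,2), (ρ,3), (σ,2), (σ,3)}
  {ξ, ρ, σ} × {1, 3} = {(ξ,1), (ξ,3), (ρ,1), (ρ,3), (σ,1), (σ,3)}
  {ξ, ρ, σ} × {2, 3} = {(ξ,2), (ξ,3), (ρ,2), (ρ,3), (σ,2), (σ,3)}
  {ρ, σ} × {1, 2, 3} = {(ρ,1), (ρ,2), (ρ,3), (σ,1), (σ,2), (σ,3)}
  {ξ, ρ, σ} × {1, 2, 3} = {(ξ,1), (ξ,2), (ξ,3), (ρ,1), (ρ,2), (ρ,3), (σ,1), (σ,2), (σ,3)}
These 13 distinct sets form the basis B.
Close under arbitrary unions to get τ_{X×Y}; counting gives |τ_{X×Y}| = 30.


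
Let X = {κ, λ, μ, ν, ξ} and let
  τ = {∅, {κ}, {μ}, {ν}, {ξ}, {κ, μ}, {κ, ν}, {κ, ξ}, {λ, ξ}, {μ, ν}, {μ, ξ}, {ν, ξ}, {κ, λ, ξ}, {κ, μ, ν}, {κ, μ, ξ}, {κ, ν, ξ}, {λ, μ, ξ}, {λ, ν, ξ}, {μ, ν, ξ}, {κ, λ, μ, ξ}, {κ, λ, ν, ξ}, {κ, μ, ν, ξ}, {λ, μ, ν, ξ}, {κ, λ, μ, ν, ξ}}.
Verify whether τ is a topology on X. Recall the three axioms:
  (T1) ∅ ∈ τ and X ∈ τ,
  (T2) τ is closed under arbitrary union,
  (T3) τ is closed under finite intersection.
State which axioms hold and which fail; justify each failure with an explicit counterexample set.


τ IS a topology on X.

Axiom (T1): ∅ ∈ τ? Yes; X ∈ τ? Yes.
Axiom (T2/T3): check pairwise unions and intersections of members of τ.
All pairwise intersections and unions checked — each lies in τ. Therefore τ satisfies (T1), (T2), (T3): it IS a topology on X.


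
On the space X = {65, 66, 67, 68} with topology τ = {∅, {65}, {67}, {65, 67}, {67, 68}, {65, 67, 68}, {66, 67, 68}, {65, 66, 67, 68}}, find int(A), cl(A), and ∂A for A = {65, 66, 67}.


int(A) = {65, 67}, cl(A) = {65, 66, 67, 68}, ∂A = {66, 68}.

Closed sets in (X, τ) are complements of opens:
  closed(X, τ) = {∅, {65}, {66}, {65, 66}, {66, 68}, {65, 66, 68}, {66, 67, 68}, {65, 66, 67, 68}}.
int(A) = ⋃ {U ∈ τ : U ⊆ A}. Opens contained in A: ∅, {65}, {67}, {65, 67}.
Taking the union of these: int(A) = {65, 67}.
cl(A) = ⋂ {C closed : A ⊆ C}. Closed sets containing A: {65, 66, 67, 68}.
Intersecting these: cl(A) = {65, 66, 67, 68}.
∂A = cl(A) ∖ int(A) = {65, 66, 67, 68} ∖ {65, 67} = {66, 68}.


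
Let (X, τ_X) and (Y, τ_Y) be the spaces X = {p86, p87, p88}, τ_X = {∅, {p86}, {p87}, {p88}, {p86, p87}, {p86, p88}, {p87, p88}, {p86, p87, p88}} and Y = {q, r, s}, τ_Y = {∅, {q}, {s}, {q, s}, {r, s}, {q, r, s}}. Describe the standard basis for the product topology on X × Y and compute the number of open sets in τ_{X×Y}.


Basis B = {∅ × ∅, {p86} × {q}, {p86} × {s}, {p87} × {q}, {p87} × {s}, {p88} × {q}, {p88} × {s}, {p86} × {q, s}, {p86, p87} × {q}, {p86, p88} × {q}, {p86} × {r, s}, {p86, p87} × {s}, {p86, p88} × {s}, {p87} × {q, s}, {p87, p88} × {q}, {p87} × {r, s}, {p87, p88} × {s}, {p88} × {q, s}, {p88} × {r, s}, {p86} × {q, r, s}, {p86, p87, p88} × {q}, {p86, p87, p88} × {s}, {p87} × {q, r, s}, {p88} × {q, r, s}, {p86, p87} × {q, s}, {p86, p88} × {q, s}, {p86, p87} × {r, s}, {p86, p88} × {r, s}, {p87, p88} × {q, s}, {p87, p88} × {r, s}, {p86, p87} × {q, r, s}, {p86, p88} × {q, r, s}, {p86, p87, p88} × {q, s}, {p86, p87, p88} × {r, s}, {p87, p88} × {q, r, s}, {p86, p87, p88} × {q, r, s}}; |τ_{X×Y}| = 216.

Enumerate products U × V with U ∈ τ_X, V ∈ τ_Y (deduplicated):
  ∅ × ∅ = {} (∅)
  {p86} × {q} = {(p86,q)}
  {p86} × {s} = {(p86,s)}
  {p87} × {q} = {(p87,q)}
  {p87} × {s} = {(p87,s)}
  {p88} × {q} = {(p88,q)}
  {p88} × {s} = {(p88,s)}
  {p86} × {q, s} = {(p86,q), (p86,s)}
  {p86, p87} × {q} = {(p86,q), (p87,q)}
  {p86, p88} × {q} = {(p86,q), (p88,q)}
  {p86} × {r, s} = {(p86,r), (p86,s)}
  {p86, p87} × {s} = {(p86,s), (p87,s)}
  {p86, p88} × {s} = {(p86,s), (p88,s)}
  {p87} × {q, s} = {(p87,q), (p87,s)}
  {p87, p88} × {q} = {(p87,q), (p88,q)}
  {p87} × {r, s} = {(p87,r), (p87,s)}
  {p87, p88} × {s} = {(p87,s), (p88,s)}
  {p88} × {q, s} = {(p88,q), (p88,s)}
  {p88} × {r, s} = {(p88,r), (p88,s)}
  {p86} × {q, r, s} = {(p86,q), (p86,r), (p86,s)}
  {p86, p87, p88} × {q} = {(p86,q), (p87,q), (p88,q)}
  {p86, p87, p88} × {s} = {(p86,s), (p87,s), (p88,s)}
  {p87} × {q, r, s} = {(p87,q), (p87,r), (p87,s)}
  {p88} × {q, r, s} = {(p88,q), (p88,r), (p88,s)}
  {p86, p87} × {q, s} = {(p86,q), (p86,s), (p87,q), (p87,s)}
  {p86, p88} × {q, s} = {(p86,q), (p86,s), (p88,q), (p88,s)}
  {p86, p87} × {r, s} = {(p86,r), (p86,s), (p87,r), (p87,s)}
  {p86, p88} × {r, s} = {(p86,r), (p86,s), (p88,r), (p88,s)}
  {p87, p88} × {q, s} = {(p87,q), (p87,s), (p88,q), (p88,s)}
  {p87, p88} × {r, s} = {(p87,r), (p87,s), (p88,r), (p88,s)}
  {p86, p87} × {q, r, s} = {(p86,q), (p86,r), (p86,s), (p87,q), (p87,r), (p87,s)}
  {p86, p88} × {q, r, s} = {(p86,q), (p86,r), (p86,s), (p88,q), (p88,r), (p88,s)}
  {p86, p87, p88} × {q, s} = {(p86,q), (p86,s), (p87,q), (p87,s), (p88,q), (p88,s)}
  {p86, p87, p88} × {r, s} = {(p86,r), (p86,s), (p87,r), (p87,s), (p88,r), (p88,s)}
  {p87, p88} × {q, r, s} = {(p87,q), (p87,r), (p87,s), (p88,q), (p88,r), (p88,s)}
  {p86, p87, p88} × {q, r, s} = {(p86,q), (p86,r), (p86,s), (p87,q), (p87,r), (p87,s), (p88,q), (p88,r), (p88,s)}
These 36 distinct sets form the basis B.
Close under arbitrary unions to get τ_{X×Y}; counting gives |τ_{X×Y}| = 216.


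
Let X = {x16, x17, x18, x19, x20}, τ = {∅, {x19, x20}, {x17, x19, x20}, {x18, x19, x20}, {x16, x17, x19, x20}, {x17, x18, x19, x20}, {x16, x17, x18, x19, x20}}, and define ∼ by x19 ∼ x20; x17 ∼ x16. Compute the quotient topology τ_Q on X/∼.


X/∼ = {[x16=x17], [x18], [x19=x20]}; |τ_Q| = 5.

Equivalence classes: [x16=x17], [x18], [x19=x20].
Quotient map π: X → X/∼ sends x16 ↦ [x16=x17], x17 ↦ [x16=x17], x18 ↦ [x18], x19 ↦ [x19=x20], x20 ↦ [x19=x20].
For each subset V ⊆ X/∼, compute π^{-1}(V) ⊆ X and check whether π^{-1}(V) ∈ τ. V is open in τ_Q iff π^{-1}(V) ∈ τ.
  V = {}: π^{-1}(V) = ∅ ∈ τ ✓.
  V = {[x16=x17]}: π^{-1}(V) = {x16, x17} ∉ τ ✗.
  V = {[x18]}: π^{-1}(V) = {x18} ∉ τ ✗.
  V = {[x16=x17], [x18]}: π^{-1}(V) = {x16, x17, x18} ∉ τ ✗.
  V = {[x19=x20]}: π^{-1}(V) = {x19, x20} ∈ τ ✓.
  V = {[x16=x17], [x19=x20]}: π^{-1}(V) = {x16, x17, x19, x20} ∈ τ ✓.
  V = {[x18], [x19=x20]}: π^{-1}(V) = {x18, x19, x20} ∈ τ ✓.
  V = {[x16=x17], [x18], [x19=x20]}: π^{-1}(V) = {x16, x17, x18, x19, x20} ∈ τ ✓.
Open sets in the quotient: τ_Q = {{}, {[x19=x20]}, {[x16=x17], [x19=x20]}, {[x18], [x19=x20]}, {[x16=x17], [x18], [x19=x20]}} (5 elements).


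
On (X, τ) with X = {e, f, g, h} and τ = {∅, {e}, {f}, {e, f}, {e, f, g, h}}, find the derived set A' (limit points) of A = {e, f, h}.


A' = {g, h}

For each x ∈ X, list the open sets U ∈ τ with x ∈ U, then check whether U ∩ (A ∖ {x}) ≠ ∅ for every such U.
  x = e: open {e} ∋ x has {e} ∩ (A ∖ {e}) = ∅, so x is NOT a limit point.
  x = f: open {f} ∋ x has {f} ∩ (A ∖ {f}) = ∅, so x is NOT a limit point.
  x = g: opens ∋ x are {e, f, g, h}; each meets A ∖ {g}, so x IS a limit point.
  x = h: opens ∋ x are {e, f, g, h}; each meets A ∖ {h}, so x IS a limit point.
Collecting: A' = {g, h}.


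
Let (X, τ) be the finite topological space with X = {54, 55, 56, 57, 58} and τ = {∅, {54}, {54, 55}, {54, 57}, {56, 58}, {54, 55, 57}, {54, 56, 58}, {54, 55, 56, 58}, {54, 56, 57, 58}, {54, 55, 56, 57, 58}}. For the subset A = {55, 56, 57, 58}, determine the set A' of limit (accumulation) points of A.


A' = {56, 58}

For each x ∈ X, list the open sets U ∈ τ with x ∈ U, then check whether U ∩ (A ∖ {x}) ≠ ∅ for every such U.
  x = 54: open {54} ∋ x has {54} ∩ (A ∖ {54}) = ∅, so x is NOT a limit point.
  x = 55: open {54, 55} ∋ x has {54, 55} ∩ (A ∖ {55}) = ∅, so x is NOT a limit point.
  x = 56: opens ∋ x are {56, 58}, {54, 56, 58}, {54, 55, 56, 58}, {54, 56, 57, 58}, {54, 55, 56, 57, 58}; each meets A ∖ {56}, so x IS a limit point.
  x = 57: open {54, 57} ∋ x has {54, 57} ∩ (A ∖ {57}) = ∅, so x is NOT a limit point.
  x = 58: opens ∋ x are {56, 58}, {54, 56, 58}, {54, 55, 56, 58}, {54, 56, 57, 58}, {54, 55, 56, 57, 58}; each meets A ∖ {58}, so x IS a limit point.
Collecting: A' = {56, 58}.


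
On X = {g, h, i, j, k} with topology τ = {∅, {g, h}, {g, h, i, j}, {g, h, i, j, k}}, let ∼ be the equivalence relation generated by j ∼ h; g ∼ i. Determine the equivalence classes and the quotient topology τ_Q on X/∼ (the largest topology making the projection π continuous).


X/∼ = {[g=i], [h=j], [k]}; |τ_Q| = 3.

Equivalence classes: [g=i], [h=j], [k].
Quotient map π: X → X/∼ sends g ↦ [g=i], h ↦ [h=j], i ↦ [g=i], j ↦ [h=j], k ↦ [k].
For each subset V ⊆ X/∼, compute π^{-1}(V) ⊆ X and check whether π^{-1}(V) ∈ τ. V is open in τ_Q iff π^{-1}(V) ∈ τ.
  V = {}: π^{-1}(V) = ∅ ∈ τ ✓.
  V = {[g=i]}: π^{-1}(V) = {g, i} ∉ τ ✗.
  V = {[h=j]}: π^{-1}(V) = {h, j} ∉ τ ✗.
  V = {[g=i], [h=j]}: π^{-1}(V) = {g, h, i, j} ∈ τ ✓.
  V = {[k]}: π^{-1}(V) = {k} ∉ τ ✗.
  V = {[g=i], [k]}: π^{-1}(V) = {g, i, k} ∉ τ ✗.
  V = {[h=j], [k]}: π^{-1}(V) = {h, j, k} ∉ τ ✗.
  V = {[g=i], [h=j], [k]}: π^{-1}(V) = {g, h, i, j, k} ∈ τ ✓.
Open sets in the quotient: τ_Q = {{}, {[g=i], [h=j]}, {[g=i], [h=j], [k]}} (3 elements).


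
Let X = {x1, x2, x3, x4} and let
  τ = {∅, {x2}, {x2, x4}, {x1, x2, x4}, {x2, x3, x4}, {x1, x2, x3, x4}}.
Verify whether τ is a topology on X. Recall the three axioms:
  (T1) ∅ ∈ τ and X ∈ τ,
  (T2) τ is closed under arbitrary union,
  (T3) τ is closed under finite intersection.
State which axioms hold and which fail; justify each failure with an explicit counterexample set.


τ IS a topology on X.

Axiom (T1): ∅ ∈ τ? Yes; X ∈ τ? Yes.
Axiom (T2/T3): check pairwise unions and intersections of members of τ.
All pairwise intersections and unions checked — each lies in τ. Therefore τ satisfies (T1), (T2), (T3): it IS a topology on X.


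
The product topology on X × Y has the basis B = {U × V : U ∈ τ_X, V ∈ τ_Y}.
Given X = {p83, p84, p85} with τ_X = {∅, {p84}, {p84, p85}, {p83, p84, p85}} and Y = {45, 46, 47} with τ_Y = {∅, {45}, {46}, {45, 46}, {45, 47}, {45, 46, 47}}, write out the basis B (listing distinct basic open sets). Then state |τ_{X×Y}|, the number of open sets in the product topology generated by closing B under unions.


Basis B = {∅ × ∅, {p84} × {45}, {p84} × {46}, {p84} × {45, 46}, {p84} × {45, 47}, {p84, p85} × {45}, {p84, p85} × {46}, {p83, p84, p85} × {45}, {p83, p84, p85} × {46}, {p84} × {45, 46, 47}, {p84, p85} × {45, 46}, {p84, p85} × {45, 47}, {p83, p84, p85} × {45, 46}, {p83, p84, p85} × {45, 47}, {p84, p85} × {45, 46, 47}, {p83, p84, p85} × {45, 46, 47}}; |τ_{X×Y}| = 40.

Enumerate products U × V with U ∈ τ_X, V ∈ τ_Y (deduplicated):
  ∅ × ∅ = {} (∅)
  {p84} × {45} = {(p84,45)}
  {p84} × {46} = {(p84,46)}
  {p84} × {45, 46} = {(p84,45), (p84,46)}
  {p84} × {45, 47} = {(p84,45), (p84,47)}
  {p84, p85} × {45} = {(p84,45), (p85,45)}
  {p84, p85} × {46} = {(p84,46), (p85,46)}
  {p83, p84, p85} × {45} = {(p83,45), (p84,45), (p85,45)}
  {p83, p84, p85} × {46} = {(p83,46), (p84,46), (p85,46)}
  {p84} × {45, 46, 47} = {(p84,45), (p84,46), (p84,47)}
  {p84, p85} × {45, 46} = {(p84,45), (p84,46), (p85,45), (p85,46)}
  {p84, p85} × {45, 47} = {(p84,45), (p84,47), (p85,45), (p85,47)}
  {p83, p84, p85} × {45, 46} = {(p83,45), (p83,46), (p84,45), (p84,46), (p85,45), (p85,46)}
  {p83, p84, p85} × {45, 47} = {(p83,45), (p83,47), (p84,45), (p84,47), (p85,45), (p85,47)}
  {p84, p85} × {45, 46, 47} = {(p84,45), (p84,46), (p84,47), (p85,45), (p85,46), (p85,47)}
  {p83, p84, p85} × {45, 46, 47} = {(p83,45), (p83,46), (p83,47), (p84,45), (p84,46), (p84,47), (p85,45), (p85,46), (p85,47)}
These 16 distinct sets form the basis B.
Close under arbitrary unions to get τ_{X×Y}; counting gives |τ_{X×Y}| = 40.


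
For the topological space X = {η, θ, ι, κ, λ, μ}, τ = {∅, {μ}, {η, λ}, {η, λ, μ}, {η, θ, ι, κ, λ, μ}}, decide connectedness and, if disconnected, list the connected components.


(X, τ) is connected.

Find clopen sets (U ∈ τ with X ∖ U ∈ τ):
  U = ∅, X ∖ U = {η, θ, ι, κ, λ, μ} — both open, so U is clopen.
  U = {η, θ, ι, κ, λ, μ}, X ∖ U = ∅ — both open, so U is clopen.
Only trivial clopens (∅ and X) exist, so (X, τ) is connected.
Compute connected components by grouping points that agree on all clopens:
  component: {η, θ, ι, κ, λ, μ}


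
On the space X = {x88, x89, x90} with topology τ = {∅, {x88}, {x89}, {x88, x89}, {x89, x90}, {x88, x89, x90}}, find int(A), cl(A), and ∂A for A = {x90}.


int(A) = ∅, cl(A) = {x90}, ∂A = {x90}.

Closed sets in (X, τ) are complements of opens:
  closed(X, τ) = {∅, {x88}, {x90}, {x88, x90}, {x89, x90}, {x88, x89, x90}}.
int(A) = ⋃ {U ∈ τ : U ⊆ A}. Opens contained in A: ∅.
Taking the union of these: int(A) = ∅.
cl(A) = ⋂ {C closed : A ⊆ C}. Closed sets containing A: {x90}, {x88, x90}, {x89, x90}, {x88, x89, x90}.
Intersecting these: cl(A) = {x90}.
∂A = cl(A) ∖ int(A) = {x90} ∖ ∅ = {x90}.


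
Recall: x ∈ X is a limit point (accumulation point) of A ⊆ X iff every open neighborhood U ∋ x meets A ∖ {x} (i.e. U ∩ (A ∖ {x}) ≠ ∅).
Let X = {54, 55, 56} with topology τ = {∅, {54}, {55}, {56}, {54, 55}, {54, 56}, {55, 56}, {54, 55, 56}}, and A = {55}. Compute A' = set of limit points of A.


A' = ∅

For each x ∈ X, list the open sets U ∈ τ with x ∈ U, then check whether U ∩ (A ∖ {x}) ≠ ∅ for every such U.
  x = 54: open {54} ∋ x has {54} ∩ (A ∖ {54}) = ∅, so x is NOT a limit point.
  x = 55: open {55} ∋ x has {55} ∩ (A ∖ {55}) = ∅, so x is NOT a limit point.
  x = 56: open {56} ∋ x has {56} ∩ (A ∖ {56}) = ∅, so x is NOT a limit point.
Collecting: A' = ∅.


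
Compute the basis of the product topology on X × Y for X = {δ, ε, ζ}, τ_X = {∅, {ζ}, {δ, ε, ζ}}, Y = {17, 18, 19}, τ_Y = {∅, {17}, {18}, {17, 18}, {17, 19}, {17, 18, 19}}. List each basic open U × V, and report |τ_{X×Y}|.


Basis B = {∅ × ∅, {ζ} × {17}, {ζ} × {18}, {ζ} × {17, 18}, {ζ} × {17, 19}, {δ, ε, ζ} × {17}, {δ, ε, ζ} × {18}, {ζ} × {17, 18, 19}, {δ, ε, ζ} × {17, 18}, {δ, ε, ζ} × {17, 19}, {δ, ε, ζ} × {17, 18, 19}}; |τ_{X×Y}| = 18.

Enumerate products U × V with U ∈ τ_X, V ∈ τ_Y (deduplicated):
  ∅ × ∅ = {} (∅)
  {ζ} × {17} = {(ζ,17)}
  {ζ} × {18} = {(ζ,18)}
  {ζ} × {17, 18} = {(ζ,17), (ζ,18)}
  {ζ} × {17, 19} = {(ζ,17), (ζ,19)}
  {δ, ε, ζ} × {17} = {(δ,17), (ε,17), (ζ,17)}
  {δ, ε, ζ} × {18} = {(δ,18), (ε,18), (ζ,18)}
  {ζ} × {17, 18, 19} = {(ζ,17), (ζ,18), (ζ,19)}
  {δ, ε, ζ} × {17, 18} = {(δ,17), (δ,18), (ε,17), (ε,18), (ζ,17), (ζ,18)}
  {δ, ε, ζ} × {17, 19} = {(δ,17), (δ,19), (ε,17), (ε,19), (ζ,17), (ζ,19)}
  {δ, ε, ζ} × {17, 18, 19} = {(δ,17), (δ,18), (δ,19), (ε,17), (ε,18), (ε,19), (ζ,17), (ζ,18), (ζ,19)}
These 11 distinct sets form the basis B.
Close under arbitrary unions to get τ_{X×Y}; counting gives |τ_{X×Y}| = 18.


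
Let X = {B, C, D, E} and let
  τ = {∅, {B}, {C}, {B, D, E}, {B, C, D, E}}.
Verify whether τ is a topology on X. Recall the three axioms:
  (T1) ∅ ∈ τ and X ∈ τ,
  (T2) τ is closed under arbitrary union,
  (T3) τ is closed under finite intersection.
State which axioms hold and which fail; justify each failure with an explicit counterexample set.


τ is NOT a topology on X.

Axiom (T1): ∅ ∈ τ? Yes; X ∈ τ? Yes.
Axiom (T2/T3): check pairwise unions and intersections of members of τ.
Counterexample for (T2): {B} ∪ {C} = {B, C} ∉ τ. Therefore τ is NOT a topology.


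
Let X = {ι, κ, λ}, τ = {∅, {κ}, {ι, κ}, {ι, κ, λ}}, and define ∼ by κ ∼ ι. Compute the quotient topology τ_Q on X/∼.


X/∼ = {[ι=κ], [λ]}; |τ_Q| = 3.

Equivalence classes: [ι=κ], [λ].
Quotient map π: X → X/∼ sends ι ↦ [ι=κ], κ ↦ [ι=κ], λ ↦ [λ].
For each subset V ⊆ X/∼, compute π^{-1}(V) ⊆ X and check whether π^{-1}(V) ∈ τ. V is open in τ_Q iff π^{-1}(V) ∈ τ.
  V = {}: π^{-1}(V) = ∅ ∈ τ ✓.
  V = {[ι=κ]}: π^{-1}(V) = {ι, κ} ∈ τ ✓.
  V = {[λ]}: π^{-1}(V) = {λ} ∉ τ ✗.
  V = {[ι=κ], [λ]}: π^{-1}(V) = {ι, κ, λ} ∈ τ ✓.
Open sets in the quotient: τ_Q = {{}, {[ι=κ]}, {[ι=κ], [λ]}} (3 elements).


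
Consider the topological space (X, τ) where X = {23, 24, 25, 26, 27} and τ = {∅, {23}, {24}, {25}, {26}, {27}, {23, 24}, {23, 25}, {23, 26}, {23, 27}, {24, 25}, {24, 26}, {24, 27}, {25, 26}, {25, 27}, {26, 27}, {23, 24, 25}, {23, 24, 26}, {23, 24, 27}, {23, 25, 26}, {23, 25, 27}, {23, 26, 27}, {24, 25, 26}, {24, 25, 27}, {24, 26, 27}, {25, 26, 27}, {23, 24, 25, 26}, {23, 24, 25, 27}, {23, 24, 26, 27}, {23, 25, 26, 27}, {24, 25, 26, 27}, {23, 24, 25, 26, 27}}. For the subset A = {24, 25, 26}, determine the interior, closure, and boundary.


int(A) = {24, 25, 26}, cl(A) = {24, 25, 26}, ∂A = ∅.

Closed sets in (X, τ) are complements of opens:
  closed(X, τ) = {∅, {23}, {24}, {25}, {26}, {27}, {23, 24}, {23, 25}, {23, 26}, {23, 27}, {24, 25}, {24, 26}, {24, 27}, {25, 26}, {25, 27}, {26, 27}, {23, 24, 25}, {23, 24, 26}, {23, 24, 27}, {23, 25, 26}, {23, 25, 27}, {23, 26, 27}, {24, 25, 26}, {24, 25, 27}, {24, 26, 27}, {25, 26, 27}, {23, 24, 25, 26}, {23, 24, 25, 27}, {23, 24, 26, 27}, {23, 25, 26, 27}, {24, 25, 26, 27}, {23, 24, 25, 26, 27}}.
int(A) = ⋃ {U ∈ τ : U ⊆ A}. Opens contained in A: ∅, {24}, {25}, {26}, {24, 25}, {24, 26}, {25, 26}, {24, 25, 26}.
Taking the union of these: int(A) = {24, 25, 26}.
cl(A) = ⋂ {C closed : A ⊆ C}. Closed sets containing A: {24, 25, 26}, {23, 24, 25, 26}, {24, 25, 26, 27}, {23, 24, 25, 26, 27}.
Intersecting these: cl(A) = {24, 25, 26}.
∂A = cl(A) ∖ int(A) = {24, 25, 26} ∖ {24, 25, 26} = ∅.


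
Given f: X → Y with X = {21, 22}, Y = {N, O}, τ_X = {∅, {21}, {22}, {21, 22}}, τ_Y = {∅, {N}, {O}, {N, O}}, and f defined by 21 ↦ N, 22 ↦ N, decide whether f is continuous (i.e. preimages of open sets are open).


f IS continuous.

Compute f^{-1}(U) for each U ∈ τ_Y:
  U = ∅: f^{-1}(U) = ∅ ∈ τ_X ✓.
  U = {N}: f^{-1}(U) = {21, 22} ∈ τ_X ✓.
  U = {O}: f^{-1}(U) = ∅ ∈ τ_X ✓.
  U = {N, O}: f^{-1}(U) = {21, 22} ∈ τ_X ✓.
Every preimage lies in τ_X, so f IS continuous.


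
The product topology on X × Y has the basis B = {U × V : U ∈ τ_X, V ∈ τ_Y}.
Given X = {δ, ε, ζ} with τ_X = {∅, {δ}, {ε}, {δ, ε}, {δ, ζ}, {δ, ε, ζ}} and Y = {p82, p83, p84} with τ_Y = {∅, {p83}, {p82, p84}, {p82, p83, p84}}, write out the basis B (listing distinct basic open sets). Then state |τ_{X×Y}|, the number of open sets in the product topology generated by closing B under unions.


Basis B = {∅ × ∅, {δ} × {p83}, {ε} × {p83}, {δ} × {p82, p84}, {δ, ε} × {p83}, {δ, ζ} × {p83}, {ε} × {p82, p84}, {δ} × {p82, p83, p84}, {δ, ε, ζ} × {p83}, {ε} × {p82, p83, p84}, {δ, ε} × {p82, p84}, {δ, ζ} × {p82, p84}, {δ, ε} × {p82, p83, p84}, {δ, ζ} × {p82, p83, p84}, {δ, ε, ζ} × {p82, p84}, {δ, ε, ζ} × {p82, p83, p84}}; |τ_{X×Y}| = 36.

Enumerate products U × V with U ∈ τ_X, V ∈ τ_Y (deduplicated):
  ∅ × ∅ = {} (∅)
  {δ} × {p83} = {(δ,p83)}
  {ε} × {p83} = {(ε,p83)}
  {δ} × {p82, p84} = {(δ,p82), (δ,p84)}
  {δ, ε} × {p83} = {(δ,p83), (ε,p83)}
  {δ, ζ} × {p83} = {(δ,p83), (ζ,p83)}
  {ε} × {p82, p84} = {(ε,p82), (ε,p84)}
  {δ} × {p82, p83, p84} = {(δ,p82), (δ,p83), (δ,p84)}
  {δ, ε, ζ} × {p83} = {(δ,p83), (ε,p83), (ζ,p83)}
  {ε} × {p82, p83, p84} = {(ε,p82), (ε,p83), (ε,p84)}
  {δ, ε} × {p82, p84} = {(δ,p82), (δ,p84), (ε,p82), (ε,p84)}
  {δ, ζ} × {p82, p84} = {(δ,p82), (δ,p84), (ζ,p82), (ζ,p84)}
  {δ, ε} × {p82, p83, p84} = {(δ,p82), (δ,p83), (δ,p84), (ε,p82), (ε,p83), (ε,p84)}
  {δ, ζ} × {p82, p83, p84} = {(δ,p82), (δ,p83), (δ,p84), (ζ,p82), (ζ,p83), (ζ,p84)}
  {δ, ε, ζ} × {p82, p84} = {(δ,p82), (δ,p84), (ε,p82), (ε,p84), (ζ,p82), (ζ,p84)}
  {δ, ε, ζ} × {p82, p83, p84} = {(δ,p82), (δ,p83), (δ,p84), (ε,p82), (ε,p83), (ε,p84), (ζ,p82), (ζ,p83), (ζ,p84)}
These 16 distinct sets form the basis B.
Close under arbitrary unions to get τ_{X×Y}; counting gives |τ_{X×Y}| = 36.


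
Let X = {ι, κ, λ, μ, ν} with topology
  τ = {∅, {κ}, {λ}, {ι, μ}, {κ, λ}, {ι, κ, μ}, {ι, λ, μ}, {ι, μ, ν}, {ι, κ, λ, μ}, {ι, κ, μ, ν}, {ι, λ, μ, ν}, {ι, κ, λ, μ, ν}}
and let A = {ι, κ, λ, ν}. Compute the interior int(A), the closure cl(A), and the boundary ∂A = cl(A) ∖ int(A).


int(A) = {κ, λ}, cl(A) = {ι, κ, λ, μ, ν}, ∂A = {ι, μ, ν}.

Closed sets in (X, τ) are complements of opens:
  closed(X, τ) = {∅, {κ}, {λ}, {ν}, {κ, λ}, {κ, ν}, {λ, ν}, {ι, μ, ν}, {κ, λ, ν}, {ι, κ, μ, ν}, {ι, λ, μ, ν}, {ι, κ, λ, μ, ν}}.
int(A) = ⋃ {U ∈ τ : U ⊆ A}. Opens contained in A: ∅, {κ}, {λ}, {κ, λ}.
Taking the union of these: int(A) = {κ, λ}.
cl(A) = ⋂ {C closed : A ⊆ C}. Closed sets containing A: {ι, κ, λ, μ, ν}.
Intersecting these: cl(A) = {ι, κ, λ, μ, ν}.
∂A = cl(A) ∖ int(A) = {ι, κ, λ, μ, ν} ∖ {κ, λ} = {ι, μ, ν}.


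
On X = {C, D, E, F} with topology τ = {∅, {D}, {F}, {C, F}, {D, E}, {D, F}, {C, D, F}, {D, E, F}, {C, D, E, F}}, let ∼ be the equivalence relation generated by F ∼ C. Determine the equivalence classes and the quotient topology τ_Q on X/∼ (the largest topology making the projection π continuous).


X/∼ = {[C=F], [D], [E]}; |τ_Q| = 6.

Equivalence classes: [C=F], [D], [E].
Quotient map π: X → X/∼ sends C ↦ [C=F], D ↦ [D], E ↦ [E], F ↦ [C=F].
For each subset V ⊆ X/∼, compute π^{-1}(V) ⊆ X and check whether π^{-1}(V) ∈ τ. V is open in τ_Q iff π^{-1}(V) ∈ τ.
  V = {}: π^{-1}(V) = ∅ ∈ τ ✓.
  V = {[C=F]}: π^{-1}(V) = {C, F} ∈ τ ✓.
  V = {[D]}: π^{-1}(V) = {D} ∈ τ ✓.
  V = {[C=F], [D]}: π^{-1}(V) = {C, D, F} ∈ τ ✓.
  V = {[E]}: π^{-1}(V) = {E} ∉ τ ✗.
  V = {[C=F], [E]}: π^{-1}(V) = {C, E, F} ∉ τ ✗.
  V = {[D], [E]}: π^{-1}(V) = {D, E} ∈ τ ✓.
  V = {[C=F], [D], [E]}: π^{-1}(V) = {C, D, E, F} ∈ τ ✓.
Open sets in the quotient: τ_Q = {{}, {[C=F]}, {[D]}, {[C=F], [D]}, {[D], [E]}, {[C=F], [D], [E]}} (6 elements).


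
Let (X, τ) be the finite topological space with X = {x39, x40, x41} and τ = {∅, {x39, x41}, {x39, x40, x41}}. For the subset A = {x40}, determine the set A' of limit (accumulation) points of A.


A' = ∅

For each x ∈ X, list the open sets U ∈ τ with x ∈ U, then check whether U ∩ (A ∖ {x}) ≠ ∅ for every such U.
  x = x39: open {x39, x41} ∋ x has {x39, x41} ∩ (A ∖ {x39}) = ∅, so x is NOT a limit point.
  x = x40: open {x39, x40, x41} ∋ x has {x39, x40, x41} ∩ (A ∖ {x40}) = ∅, so x is NOT a limit point.
  x = x41: open {x39, x41} ∋ x has {x39, x41} ∩ (A ∖ {x41}) = ∅, so x is NOT a limit point.
Collecting: A' = ∅.


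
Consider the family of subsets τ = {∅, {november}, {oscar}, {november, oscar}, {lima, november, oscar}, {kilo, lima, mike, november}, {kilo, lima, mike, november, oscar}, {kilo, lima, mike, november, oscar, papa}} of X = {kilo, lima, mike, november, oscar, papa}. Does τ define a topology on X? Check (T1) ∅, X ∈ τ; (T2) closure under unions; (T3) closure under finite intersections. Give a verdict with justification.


τ is NOT a topology on X.

Axiom (T1): ∅ ∈ τ? Yes; X ∈ τ? Yes.
Axiom (T2/T3): check pairwise unions and intersections of members of τ.
Counterexample for (T3): {lima, november, oscar} ∩ {kilo, lima, mike, november} = {lima, november} ∉ τ. Therefore τ is NOT a topology.


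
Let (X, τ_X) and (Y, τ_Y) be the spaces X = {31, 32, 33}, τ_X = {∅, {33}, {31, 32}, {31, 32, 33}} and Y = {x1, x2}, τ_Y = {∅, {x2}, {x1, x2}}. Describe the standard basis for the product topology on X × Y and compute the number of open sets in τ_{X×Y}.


Basis B = {∅ × ∅, {33} × {x2}, {31, 32} × {x2}, {33} × {x1, x2}, {31, 32, 33} × {x2}, {31, 32} × {x1, x2}, {31, 32, 33} × {x1, x2}}; |τ_{X×Y}| = 9.

Enumerate products U × V with U ∈ τ_X, V ∈ τ_Y (deduplicated):
  ∅ × ∅ = {} (∅)
  {33} × {x2} = {(33,x2)}
  {31, 32} × {x2} = {(31,x2), (32,x2)}
  {33} × {x1, x2} = {(33,x1), (33,x2)}
  {31, 32, 33} × {x2} = {(31,x2), (32,x2), (33,x2)}
  {31, 32} × {x1, x2} = {(31,x1), (31,x2), (32,x1), (32,x2)}
  {31, 32, 33} × {x1, x2} = {(31,x1), (31,x2), (32,x1), (32,x2), (33,x1), (33,x2)}
These 7 distinct sets form the basis B.
Close under arbitrary unions to get τ_{X×Y}; counting gives |τ_{X×Y}| = 9.


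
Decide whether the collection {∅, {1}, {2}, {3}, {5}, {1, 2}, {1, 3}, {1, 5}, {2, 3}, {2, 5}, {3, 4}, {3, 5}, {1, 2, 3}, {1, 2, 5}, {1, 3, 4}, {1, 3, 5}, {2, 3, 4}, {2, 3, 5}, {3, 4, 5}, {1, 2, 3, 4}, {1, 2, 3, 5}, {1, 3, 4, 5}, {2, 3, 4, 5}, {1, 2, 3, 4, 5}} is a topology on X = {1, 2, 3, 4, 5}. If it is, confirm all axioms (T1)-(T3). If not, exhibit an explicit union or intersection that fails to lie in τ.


τ IS a topology on X.

Axiom (T1): ∅ ∈ τ? Yes; X ∈ τ? Yes.
Axiom (T2/T3): check pairwise unions and intersections of members of τ.
All pairwise intersections and unions checked — each lies in τ. Therefore τ satisfies (T1), (T2), (T3): it IS a topology on X.


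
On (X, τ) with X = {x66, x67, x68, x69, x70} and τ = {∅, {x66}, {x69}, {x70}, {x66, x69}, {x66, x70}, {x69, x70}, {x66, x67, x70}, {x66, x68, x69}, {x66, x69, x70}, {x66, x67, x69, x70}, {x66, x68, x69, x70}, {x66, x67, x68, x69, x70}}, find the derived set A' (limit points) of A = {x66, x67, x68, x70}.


A' = {x67, x68}

For each x ∈ X, list the open sets U ∈ τ with x ∈ U, then check whether U ∩ (A ∖ {x}) ≠ ∅ for every such U.
  x = x66: open {x66} ∋ x has {x66} ∩ (A ∖ {x66}) = ∅, so x is NOT a limit point.
  x = x67: opens ∋ x are {x66, x67, x70}, {x66, x67, x69, x70}, {x66, x67, x68, x69, x70}; each meets A ∖ {x67}, so x IS a limit point.
  x = x68: opens ∋ x are {x66, x68, x69}, {x66, x68, x69, x70}, {x66, x67, x68, x69, x70}; each meets A ∖ {x68}, so x IS a limit point.
  x = x69: open {x69} ∋ x has {x69} ∩ (A ∖ {x69}) = ∅, so x is NOT a limit point.
  x = x70: open {x70} ∋ x has {x70} ∩ (A ∖ {x70}) = ∅, so x is NOT a limit point.
Collecting: A' = {x67, x68}.
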